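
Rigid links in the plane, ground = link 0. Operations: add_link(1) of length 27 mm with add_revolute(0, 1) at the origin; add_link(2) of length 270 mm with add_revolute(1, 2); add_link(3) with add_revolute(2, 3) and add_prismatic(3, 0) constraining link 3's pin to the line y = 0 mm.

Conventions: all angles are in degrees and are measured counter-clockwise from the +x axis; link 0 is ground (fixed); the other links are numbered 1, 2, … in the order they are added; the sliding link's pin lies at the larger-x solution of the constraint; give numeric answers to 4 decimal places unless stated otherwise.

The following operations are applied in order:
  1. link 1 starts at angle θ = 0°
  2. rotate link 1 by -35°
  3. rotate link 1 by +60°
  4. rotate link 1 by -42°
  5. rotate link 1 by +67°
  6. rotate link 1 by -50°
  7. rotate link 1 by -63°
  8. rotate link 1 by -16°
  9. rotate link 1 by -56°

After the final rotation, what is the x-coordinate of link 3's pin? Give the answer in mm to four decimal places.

geometry: r = 27 mm, L = 270 mm, e = 0 mm; θ starts at 0°
rotate link 1 by -35°: θ ← 0° -35° = -35°
rotate link 1 by +60°: θ ← -35° +60° = 25°
rotate link 1 by -42°: θ ← 25° -42° = -17°
rotate link 1 by +67°: θ ← -17° +67° = 50°
rotate link 1 by -50°: θ ← 50° -50° = 0°
rotate link 1 by -63°: θ ← 0° -63° = -63°
rotate link 1 by -16°: θ ← -63° -16° = -79°
rotate link 1 by -56°: θ ← -79° -56° = -135°
crank pin P = (r cos θ, r sin θ) = (-19.091883, -19.091883)
h = r sin θ − e = -19.091883 − 0 = -19.091883
x = r cos θ + √(L² − h²) = -19.091883 + 269.324154 = 250.232271

250.2323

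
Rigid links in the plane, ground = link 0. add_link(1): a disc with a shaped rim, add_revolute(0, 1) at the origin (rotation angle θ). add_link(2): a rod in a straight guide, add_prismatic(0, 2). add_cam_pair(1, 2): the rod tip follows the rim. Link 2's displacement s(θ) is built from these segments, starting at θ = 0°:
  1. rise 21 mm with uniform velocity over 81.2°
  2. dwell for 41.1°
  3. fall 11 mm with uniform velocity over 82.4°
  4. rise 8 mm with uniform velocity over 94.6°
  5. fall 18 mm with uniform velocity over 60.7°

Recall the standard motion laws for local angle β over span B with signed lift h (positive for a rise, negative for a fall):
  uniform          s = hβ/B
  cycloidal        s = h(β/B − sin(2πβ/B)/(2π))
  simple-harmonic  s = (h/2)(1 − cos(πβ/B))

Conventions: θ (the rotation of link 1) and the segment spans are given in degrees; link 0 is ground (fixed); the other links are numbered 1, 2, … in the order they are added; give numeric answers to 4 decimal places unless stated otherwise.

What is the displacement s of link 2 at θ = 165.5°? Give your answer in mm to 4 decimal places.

segment 1 (0° to 81.2°, uniform, h = 21) is passed completely: s = 0.0000 + (21) = 21.0000
segment 2 (81.2° to 122.3°, dwell): s unchanged at 21.0000
θ = 165.5° falls in segment 3 (122.3° to 204.7°, uniform, h = -11): β = 165.5 − 122.3 = 43.2°, B = 82.4°; Δs = -11·43.2/82.4 = -5.7670; s = 21.0000 − 5.7670 = 15.2330

15.2330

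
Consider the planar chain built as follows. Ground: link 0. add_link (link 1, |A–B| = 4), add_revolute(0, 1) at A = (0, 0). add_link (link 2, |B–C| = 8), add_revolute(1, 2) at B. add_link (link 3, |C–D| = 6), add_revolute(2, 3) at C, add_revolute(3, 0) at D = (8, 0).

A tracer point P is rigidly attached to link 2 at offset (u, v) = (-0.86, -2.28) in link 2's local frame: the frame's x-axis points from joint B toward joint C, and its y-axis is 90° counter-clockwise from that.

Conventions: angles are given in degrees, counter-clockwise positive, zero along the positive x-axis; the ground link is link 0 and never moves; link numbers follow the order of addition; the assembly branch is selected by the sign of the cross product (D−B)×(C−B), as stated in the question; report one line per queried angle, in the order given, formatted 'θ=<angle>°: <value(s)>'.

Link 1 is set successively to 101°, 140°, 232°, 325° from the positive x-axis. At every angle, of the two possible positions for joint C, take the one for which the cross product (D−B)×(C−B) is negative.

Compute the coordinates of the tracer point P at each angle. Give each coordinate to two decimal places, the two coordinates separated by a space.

A=(0,0), D=(8.00,0)
θ=101°: B = A + 4.00·(cos101°, sin101°) = (-0.7632, 3.9265)
θ=101°: |BD| = 9.6027
θ=101°: circle(B,8.00) ∩ circle(D,6.00): a=6.2593, h=4.9821
θ=101°:   candidates: C₊=(6.9860,5.9137) cross=47.842; C₋=(2.9117,-3.1795) cross=-47.842
θ=101°:   branch - wants cross < 0 → take C=(2.9117,-3.1795) (cross=-47.842)
θ=101°: ex = (C−B)/|BC| = (0.4594,-0.8882); ey = (0.8882,0.4594)
θ=101°: P = B + -0.86·ex + -2.28·ey = (-3.1835,3.6430)
θ=140°: B = A + 4.00·(cos140°, sin140°) = (-3.0642, 2.5712)
θ=140°: |BD| = 11.3590
θ=140°: circle(B,8.00) ∩ circle(D,6.00): a=6.9120, h=4.0279
θ=140°:   candidates: C₊=(4.5802,4.9300) cross=45.753; C₋=(2.7567,-2.9168) cross=-45.753
θ=140°:   branch - wants cross < 0 → take C=(2.7567,-2.9168) (cross=-45.753)
θ=140°: ex = (C−B)/|BC| = (0.7276,-0.6860); ey = (0.6860,0.7276)
θ=140°: P = B + -0.86·ex + -2.28·ey = (-5.2540,1.5022)
θ=232°: B = A + 4.00·(cos232°, sin232°) = (-2.4626, -3.1520)
θ=232°: |BD| = 10.9271
θ=232°: circle(B,8.00) ∩ circle(D,6.00): a=6.7448, h=4.3021
θ=232°:   candidates: C₊=(2.7545,2.9128) cross=47.009; C₋=(5.2364,-5.3257) cross=-47.009
θ=232°:   branch - wants cross < 0 → take C=(5.2364,-5.3257) (cross=-47.009)
θ=232°: ex = (C−B)/|BC| = (0.9624,-0.2717); ey = (0.2717,0.9624)
θ=232°: P = B + -0.86·ex + -2.28·ey = (-3.9098,-5.1126)
θ=325°: B = A + 4.00·(cos325°, sin325°) = (3.2766, -2.2943)
θ=325°: |BD| = 5.2511
θ=325°: circle(B,8.00) ∩ circle(D,6.00): a=5.2917, h=5.9999
θ=325°:   candidates: C₊=(5.4150,5.4146) cross=31.506; C₋=(10.6579,-5.3792) cross=-31.506
θ=325°:   branch - wants cross < 0 → take C=(10.6579,-5.3792) (cross=-31.506)
θ=325°: ex = (C−B)/|BC| = (0.9227,-0.3856); ey = (0.3856,0.9227)
θ=325°: P = B + -0.86·ex + -2.28·ey = (1.6039,-4.0664)

θ=101°: -3.18 3.64
θ=140°: -5.25 1.50
θ=232°: -3.91 -5.11
θ=325°: 1.60 -4.07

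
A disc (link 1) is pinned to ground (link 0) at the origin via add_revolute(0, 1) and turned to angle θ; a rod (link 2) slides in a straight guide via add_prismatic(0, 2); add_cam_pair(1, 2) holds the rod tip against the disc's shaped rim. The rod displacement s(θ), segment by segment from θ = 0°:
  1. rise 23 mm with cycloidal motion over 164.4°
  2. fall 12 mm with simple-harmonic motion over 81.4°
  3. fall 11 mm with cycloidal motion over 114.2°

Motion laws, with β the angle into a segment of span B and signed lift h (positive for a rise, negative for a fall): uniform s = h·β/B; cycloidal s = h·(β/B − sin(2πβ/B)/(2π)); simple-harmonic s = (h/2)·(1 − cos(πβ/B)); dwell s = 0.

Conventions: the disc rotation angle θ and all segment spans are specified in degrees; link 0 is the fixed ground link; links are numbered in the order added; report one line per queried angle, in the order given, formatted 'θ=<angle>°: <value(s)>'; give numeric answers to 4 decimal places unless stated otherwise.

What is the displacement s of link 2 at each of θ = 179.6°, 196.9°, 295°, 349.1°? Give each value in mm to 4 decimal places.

segment 1 (0° to 164.4°, cycloidal, h = 23) is passed completely: s = 0.0000 + (23) = 23.0000
θ = 179.6° falls in segment 2 (164.4° to 245.8°, simple-harmonic, h = -12): β = 179.6 − 164.4 = 15.2°, B = 81.4°; Δs = -12/2·(1 − cos(π·0.1867)) = -1.0032; s = 23.0000 − 1.0032 = 21.9968
θ = 196.9° falls in segment 2 (164.4° to 245.8°, simple-harmonic, h = -12): β = 196.9 − 164.4 = 32.5°, B = 81.4°; Δs = -12/2·(1 − cos(π·0.3993)) = -4.1327; s = 23.0000 − 4.1327 = 18.8673
segment 2 (164.4° to 245.8°, simple-harmonic, h = -12) is passed completely: s = 23.0000 + (-12) = 11.0000
θ = 295° falls in segment 3 (245.8° to 360°, cycloidal, h = -11): β = 295 − 245.8 = 49.2°, B = 114.2°; Δs = -11·(0.4308 − sin(2π·0.4308)/(2π)) = -4.0018; s = 11.0000 − 4.0018 = 6.9982
θ = 349.1° falls in segment 3 (245.8° to 360°, cycloidal, h = -11): β = 349.1 − 245.8 = 103.3°, B = 114.2°; Δs = -11·(0.9046 − sin(2π·0.9046)/(2π)) = -10.9382; s = 11.0000 − 10.9382 = 0.0618

θ=179.6°: 21.9968
θ=196.9°: 18.8673
θ=295°: 6.9982
θ=349.1°: 0.0618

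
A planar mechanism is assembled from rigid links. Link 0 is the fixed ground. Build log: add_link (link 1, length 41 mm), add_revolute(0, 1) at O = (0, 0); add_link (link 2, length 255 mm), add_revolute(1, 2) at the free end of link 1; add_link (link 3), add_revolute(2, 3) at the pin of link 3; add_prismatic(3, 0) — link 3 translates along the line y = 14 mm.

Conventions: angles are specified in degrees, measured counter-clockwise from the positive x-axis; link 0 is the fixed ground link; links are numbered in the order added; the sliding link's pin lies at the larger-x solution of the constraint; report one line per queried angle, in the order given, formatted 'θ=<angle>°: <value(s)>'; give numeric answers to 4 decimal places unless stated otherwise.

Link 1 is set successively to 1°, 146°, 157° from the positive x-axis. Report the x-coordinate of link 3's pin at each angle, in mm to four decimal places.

geometry: r = 41 mm, L = 255 mm, e = 14 mm
θ=1°: crank pin P = (r cos θ, r sin θ) = (40.993756, 0.715549)
θ=1°: h = r sin θ − e = 0.715549 − 14 = -13.284451
θ=1°: x = r cos θ + √(L² − h²) = 40.993756 + 254.653732 = 295.647488
θ=146°: crank pin P = (r cos θ, r sin θ) = (-33.990540, 22.926909)
θ=146°: h = r sin θ − e = 22.926909 − 14 = 8.926909
θ=146°: x = r cos θ + √(L² − h²) = -33.990540 + 254.843698 = 220.853157
θ=157°: crank pin P = (r cos θ, r sin θ) = (-37.740699, 16.019976)
θ=157°: h = r sin θ − e = 16.019976 − 14 = 2.019976
θ=157°: x = r cos θ + √(L² − h²) = -37.740699 + 254.991999 = 217.251300

θ=1°: 295.6475
θ=146°: 220.8532
θ=157°: 217.2513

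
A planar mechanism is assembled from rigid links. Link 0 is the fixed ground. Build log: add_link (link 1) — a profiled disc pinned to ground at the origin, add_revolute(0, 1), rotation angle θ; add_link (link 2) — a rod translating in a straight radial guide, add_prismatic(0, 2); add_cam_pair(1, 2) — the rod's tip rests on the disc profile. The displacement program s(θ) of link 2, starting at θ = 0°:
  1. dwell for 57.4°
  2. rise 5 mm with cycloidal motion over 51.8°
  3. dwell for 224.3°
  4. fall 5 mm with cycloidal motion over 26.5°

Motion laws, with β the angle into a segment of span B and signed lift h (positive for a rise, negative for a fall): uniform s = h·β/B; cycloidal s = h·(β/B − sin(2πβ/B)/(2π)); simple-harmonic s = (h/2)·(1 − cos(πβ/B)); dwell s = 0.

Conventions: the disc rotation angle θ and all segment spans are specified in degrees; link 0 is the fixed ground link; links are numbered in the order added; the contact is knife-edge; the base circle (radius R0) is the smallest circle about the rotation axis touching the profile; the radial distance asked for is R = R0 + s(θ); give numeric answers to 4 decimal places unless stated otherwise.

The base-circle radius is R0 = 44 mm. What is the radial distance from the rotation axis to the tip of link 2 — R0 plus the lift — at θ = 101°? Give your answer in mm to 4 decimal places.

seg 1 [0°–57.4°] dwell: s stays 0.0000
seg 2 [57.4°–109.2°] cycloidal, h=5: θ=101° here. β=43.6, B=51.8. 5·(0.8417 − sin(2π·0.8417)/(2π)) = 4.8758 → s = 4.8758
R = R0 + s = 44 + 4.8758 = 48.8758

48.8758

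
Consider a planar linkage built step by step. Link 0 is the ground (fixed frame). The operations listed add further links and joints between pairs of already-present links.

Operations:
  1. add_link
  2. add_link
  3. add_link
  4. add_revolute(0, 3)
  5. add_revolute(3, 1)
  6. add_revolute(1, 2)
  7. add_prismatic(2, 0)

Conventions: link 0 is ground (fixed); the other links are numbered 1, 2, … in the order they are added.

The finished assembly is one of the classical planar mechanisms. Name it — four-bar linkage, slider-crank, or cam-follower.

links: 4 (incl. ground); joints: 3 revolute, 1 prismatic, 0 higher (cam) pair, forming one closed loop
4 links, 3 revolutes + 1 prismatic in one loop → slider-crank

slider-crank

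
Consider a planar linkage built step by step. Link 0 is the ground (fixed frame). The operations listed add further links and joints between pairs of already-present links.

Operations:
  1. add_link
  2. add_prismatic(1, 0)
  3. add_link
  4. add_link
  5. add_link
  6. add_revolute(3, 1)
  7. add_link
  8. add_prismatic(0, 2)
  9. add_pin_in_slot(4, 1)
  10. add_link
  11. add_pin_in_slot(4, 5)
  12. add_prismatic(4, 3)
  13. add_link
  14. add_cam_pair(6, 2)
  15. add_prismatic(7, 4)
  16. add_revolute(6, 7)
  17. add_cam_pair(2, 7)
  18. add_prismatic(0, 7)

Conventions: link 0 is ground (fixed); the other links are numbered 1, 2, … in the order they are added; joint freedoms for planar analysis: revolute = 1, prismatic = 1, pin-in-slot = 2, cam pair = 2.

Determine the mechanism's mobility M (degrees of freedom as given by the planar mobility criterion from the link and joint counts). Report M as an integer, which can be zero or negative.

(L,J1,J2)=(1,0,0); link0 fixed
link1: (2,0,0)
P 1-0 [J1]: (2,1,0)
link2: (3,1,0)
link3: (4,1,0)
link4: (5,1,0)
R 3-1 [J1]: (5,2,0)
link5: (6,2,0)
P 0-2 [J1]: (6,3,0)
PS 4-1 [J2]: (6,3,1)
link6: (7,3,1)
PS 4-5 [J2]: (7,3,2)
P 4-3 [J1]: (7,4,2)
link7: (8,4,2)
C 6-2 [J2]: (8,4,3)
P 7-4 [J1]: (8,5,3)
R 6-7 [J1]: (8,6,3)
C 2-7 [J2]: (8,6,4)
P 0-7 [J1]: (8,7,4)
Grübler: 3·7 − 2·7 − 4 = 3

M = 3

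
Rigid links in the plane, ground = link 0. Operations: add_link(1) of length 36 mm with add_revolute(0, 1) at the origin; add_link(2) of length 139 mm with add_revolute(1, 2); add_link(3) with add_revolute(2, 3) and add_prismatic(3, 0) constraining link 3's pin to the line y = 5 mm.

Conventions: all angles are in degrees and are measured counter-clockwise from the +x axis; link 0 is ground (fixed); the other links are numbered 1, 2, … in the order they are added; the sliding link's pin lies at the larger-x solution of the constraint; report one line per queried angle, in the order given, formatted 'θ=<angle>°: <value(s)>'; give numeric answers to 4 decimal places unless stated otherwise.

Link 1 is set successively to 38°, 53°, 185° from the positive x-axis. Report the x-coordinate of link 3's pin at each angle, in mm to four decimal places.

geometry: r = 36 mm, L = 139 mm, e = 5 mm
θ=38°: crank pin P = (r cos θ, r sin θ) = (28.368387, 22.163813)
θ=38°: h = r sin θ − e = 22.163813 − 5 = 17.163813
θ=38°: x = r cos θ + √(L² − h²) = 28.368387 + 137.936230 = 166.304617
θ=53°: crank pin P = (r cos θ, r sin θ) = (21.665341, 28.750878)
θ=53°: h = r sin θ − e = 28.750878 − 5 = 23.750878
θ=53°: x = r cos θ + √(L² − h²) = 21.665341 + 136.955817 = 158.621158
θ=185°: crank pin P = (r cos θ, r sin θ) = (-35.863009, -3.137607)
θ=185°: h = r sin θ − e = -3.137607 − 5 = -8.137607
θ=185°: x = r cos θ + √(L² − h²) = -35.863009 + 138.761592 = 102.898583

θ=38°: 166.3046
θ=53°: 158.6212
θ=185°: 102.8986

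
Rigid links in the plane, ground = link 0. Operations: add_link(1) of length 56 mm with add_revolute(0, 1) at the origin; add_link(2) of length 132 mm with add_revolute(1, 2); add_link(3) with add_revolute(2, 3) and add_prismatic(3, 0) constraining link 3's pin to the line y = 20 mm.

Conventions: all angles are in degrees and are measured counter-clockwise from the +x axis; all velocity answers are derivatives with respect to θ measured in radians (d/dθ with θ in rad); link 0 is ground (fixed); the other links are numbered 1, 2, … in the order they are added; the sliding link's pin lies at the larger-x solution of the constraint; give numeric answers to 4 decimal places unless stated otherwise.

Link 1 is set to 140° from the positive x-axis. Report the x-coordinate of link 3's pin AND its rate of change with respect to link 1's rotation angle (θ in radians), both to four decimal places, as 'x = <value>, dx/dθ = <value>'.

geometry: r = 56 mm, L = 132 mm, e = 20 mm
crank pin P = (r cos θ, r sin θ) = (-42.898489, 35.996106)
h = r sin θ − e = 35.996106 − 20 = 15.996106
x = r cos θ + √(L² − h²) = -42.898489 + 131.027190 = 88.128701
dx/dθ = −r sin θ − h·r cos θ/√(L² − h²) (θ in radians; h = 15.996106) = -30.758958

x = 88.1287, dx/dθ = -30.7590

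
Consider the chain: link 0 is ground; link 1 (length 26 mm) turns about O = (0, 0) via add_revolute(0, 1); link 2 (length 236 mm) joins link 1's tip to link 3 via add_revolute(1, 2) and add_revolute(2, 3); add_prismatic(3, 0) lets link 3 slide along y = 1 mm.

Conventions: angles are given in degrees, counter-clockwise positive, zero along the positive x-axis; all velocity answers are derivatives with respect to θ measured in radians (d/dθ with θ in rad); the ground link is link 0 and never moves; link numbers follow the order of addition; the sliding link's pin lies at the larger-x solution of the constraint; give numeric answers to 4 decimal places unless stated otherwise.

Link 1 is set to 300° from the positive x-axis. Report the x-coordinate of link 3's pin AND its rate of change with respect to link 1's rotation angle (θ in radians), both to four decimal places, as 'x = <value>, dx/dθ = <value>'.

geometry: r = 26 mm, L = 236 mm, e = 1 mm
crank pin P = (r cos θ, r sin θ) = (13.000000, -22.516660)
h = r sin θ − e = -22.516660 − 1 = -23.516660
x = r cos θ + √(L² − h²) = 13.000000 + 234.825396 = 247.825396
dx/dθ = −r sin θ − h·r cos θ/√(L² − h²) (θ in radians; h = -23.516660) = 23.818549

x = 247.8254, dx/dθ = 23.8185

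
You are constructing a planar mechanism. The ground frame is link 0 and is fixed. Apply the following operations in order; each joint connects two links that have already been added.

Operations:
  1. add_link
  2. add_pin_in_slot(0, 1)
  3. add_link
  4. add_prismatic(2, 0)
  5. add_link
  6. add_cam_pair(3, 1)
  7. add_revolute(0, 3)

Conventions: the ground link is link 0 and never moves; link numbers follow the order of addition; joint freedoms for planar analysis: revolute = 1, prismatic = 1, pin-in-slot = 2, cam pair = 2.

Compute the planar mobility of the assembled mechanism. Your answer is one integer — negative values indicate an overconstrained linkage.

ground; <1,0,0>
#1 <2,0,0>
PS:0↔1 J2 <2,0,1>
#2 <3,0,1>
P:2↔0 J1 <3,1,1>
#3 <4,1,1>
C:3↔1 J2 <4,1,2>
R:0↔3 J1 <4,2,2>
3×3 − 2×2 − 1×2 = 3

M = 3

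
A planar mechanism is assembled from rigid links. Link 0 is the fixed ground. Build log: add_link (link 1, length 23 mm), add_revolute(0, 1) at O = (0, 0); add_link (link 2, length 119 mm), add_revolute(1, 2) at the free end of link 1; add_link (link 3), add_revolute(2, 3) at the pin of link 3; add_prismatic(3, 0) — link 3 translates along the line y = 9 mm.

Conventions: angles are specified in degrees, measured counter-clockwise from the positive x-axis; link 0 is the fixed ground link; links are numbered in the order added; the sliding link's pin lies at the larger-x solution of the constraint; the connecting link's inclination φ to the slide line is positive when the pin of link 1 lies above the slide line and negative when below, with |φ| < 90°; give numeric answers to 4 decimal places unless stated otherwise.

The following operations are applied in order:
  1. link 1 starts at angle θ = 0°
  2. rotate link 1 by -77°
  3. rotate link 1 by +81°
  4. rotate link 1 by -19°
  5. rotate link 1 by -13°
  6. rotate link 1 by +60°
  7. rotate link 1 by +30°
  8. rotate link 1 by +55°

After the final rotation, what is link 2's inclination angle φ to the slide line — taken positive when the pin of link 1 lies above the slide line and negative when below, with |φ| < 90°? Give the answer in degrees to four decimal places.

geometry: r = 23 mm, L = 119 mm, e = 9 mm; θ starts at 0°
rotate link 1 by -77°: θ ← 0° -77° = -77°
rotate link 1 by +81°: θ ← -77° +81° = 4°
rotate link 1 by -19°: θ ← 4° -19° = -15°
rotate link 1 by -13°: θ ← -15° -13° = -28°
rotate link 1 by +60°: θ ← -28° +60° = 32°
rotate link 1 by +30°: θ ← 32° +30° = 62°
rotate link 1 by +55°: θ ← 62° +55° = 117°
h = r sin θ − e = 20.493150 − 9 = 11.493150
sin φ = h / L = 11.493150 / 119 = 0.09658109
φ = arcsin(0.09658109) = 5.542328°

5.5423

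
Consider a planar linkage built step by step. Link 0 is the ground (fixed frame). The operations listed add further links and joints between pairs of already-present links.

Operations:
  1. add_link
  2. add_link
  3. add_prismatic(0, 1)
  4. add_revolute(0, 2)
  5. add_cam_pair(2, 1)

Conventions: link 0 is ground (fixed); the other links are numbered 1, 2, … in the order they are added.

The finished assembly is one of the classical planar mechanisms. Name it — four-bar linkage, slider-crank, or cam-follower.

links: 3 (incl. ground); joints: 1 revolute, 1 prismatic, 1 higher (cam) pair, forming one closed loop
3 links, revolute + prismatic + higher pair in one loop → cam-follower

cam-follower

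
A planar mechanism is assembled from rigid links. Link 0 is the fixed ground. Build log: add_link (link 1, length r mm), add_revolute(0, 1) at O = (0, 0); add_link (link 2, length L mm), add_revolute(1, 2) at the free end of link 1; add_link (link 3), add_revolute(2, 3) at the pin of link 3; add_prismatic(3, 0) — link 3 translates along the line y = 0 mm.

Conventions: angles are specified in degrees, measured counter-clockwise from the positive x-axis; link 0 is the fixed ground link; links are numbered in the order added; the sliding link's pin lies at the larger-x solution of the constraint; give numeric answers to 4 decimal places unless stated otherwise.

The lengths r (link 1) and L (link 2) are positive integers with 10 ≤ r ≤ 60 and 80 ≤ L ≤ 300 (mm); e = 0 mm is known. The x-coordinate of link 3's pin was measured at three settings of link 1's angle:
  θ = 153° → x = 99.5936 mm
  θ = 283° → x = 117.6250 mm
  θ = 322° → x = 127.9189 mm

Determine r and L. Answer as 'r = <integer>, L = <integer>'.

constraint per measurement: (x − r cos θ)² + (r sin θ − e)² = L²
subtracting the θ₁ and θ₂ equations cancels the r² and L² terms:
r = (x₁² − x₂²) / (2[(x₁cos θ₁ + e sin θ₁) − (x₂cos θ₂ + e sin θ₂)]) = 17.0000 → r = 17
L² = (x₁ − r cos θ₁)² + (r sin θ₁ − e)² = 13224.9958 → L = 115.0000 → L = 115
check at θ₃=322°: x = 127.9189 (printed 127.9189) ✓

r = 17, L = 115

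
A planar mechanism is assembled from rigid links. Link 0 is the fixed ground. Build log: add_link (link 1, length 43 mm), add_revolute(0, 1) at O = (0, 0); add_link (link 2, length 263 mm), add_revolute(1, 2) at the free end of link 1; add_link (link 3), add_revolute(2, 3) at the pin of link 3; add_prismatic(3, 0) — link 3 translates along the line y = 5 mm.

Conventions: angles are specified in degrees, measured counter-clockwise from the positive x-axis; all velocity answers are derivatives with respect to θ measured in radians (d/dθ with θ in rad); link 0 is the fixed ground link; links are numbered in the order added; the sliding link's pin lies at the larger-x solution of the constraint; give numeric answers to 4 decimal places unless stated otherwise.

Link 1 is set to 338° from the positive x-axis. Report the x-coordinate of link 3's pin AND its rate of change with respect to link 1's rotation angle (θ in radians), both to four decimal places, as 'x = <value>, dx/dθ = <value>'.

geometry: r = 43 mm, L = 263 mm, e = 5 mm
crank pin P = (r cos θ, r sin θ) = (39.868906, -16.108084)
h = r sin θ − e = -16.108084 − 5 = -21.108084
x = r cos θ + √(L² − h²) = 39.868906 + 262.151576 = 302.020482
dx/dθ = −r sin θ − h·r cos θ/√(L² − h²) (θ in radians; h = -21.108084) = 19.318273

x = 302.0205, dx/dθ = 19.3183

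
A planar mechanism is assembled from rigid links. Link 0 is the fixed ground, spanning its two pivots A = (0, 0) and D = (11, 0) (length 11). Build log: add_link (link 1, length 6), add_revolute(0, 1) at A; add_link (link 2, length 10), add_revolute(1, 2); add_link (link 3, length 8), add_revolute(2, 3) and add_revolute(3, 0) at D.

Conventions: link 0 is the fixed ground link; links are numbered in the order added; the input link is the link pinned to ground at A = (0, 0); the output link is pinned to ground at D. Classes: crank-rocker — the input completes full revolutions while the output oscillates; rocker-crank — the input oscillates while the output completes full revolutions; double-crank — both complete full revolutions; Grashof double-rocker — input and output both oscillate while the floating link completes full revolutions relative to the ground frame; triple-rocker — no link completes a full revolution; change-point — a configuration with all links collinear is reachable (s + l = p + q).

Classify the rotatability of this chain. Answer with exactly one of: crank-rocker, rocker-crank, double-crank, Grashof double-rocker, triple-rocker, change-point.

lengths: ground=11, input=6, coupler=10, output=8
sorted: s=6 (shortest), l=11 (longest), p+q=18
s + l = 17 vs p + q = 18
s + l < p + q (Grashof) with shortest = input link → crank-rocker

crank-rocker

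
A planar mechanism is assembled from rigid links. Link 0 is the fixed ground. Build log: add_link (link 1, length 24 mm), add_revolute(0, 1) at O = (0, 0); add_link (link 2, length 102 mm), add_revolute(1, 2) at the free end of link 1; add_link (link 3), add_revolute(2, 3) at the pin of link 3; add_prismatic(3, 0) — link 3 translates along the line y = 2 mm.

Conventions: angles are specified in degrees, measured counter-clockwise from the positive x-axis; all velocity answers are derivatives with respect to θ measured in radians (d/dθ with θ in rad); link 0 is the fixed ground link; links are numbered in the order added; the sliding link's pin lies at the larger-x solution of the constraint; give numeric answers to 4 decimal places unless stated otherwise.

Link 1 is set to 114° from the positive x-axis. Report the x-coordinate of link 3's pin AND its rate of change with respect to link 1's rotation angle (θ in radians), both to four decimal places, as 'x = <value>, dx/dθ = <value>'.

geometry: r = 24 mm, L = 102 mm, e = 2 mm
crank pin P = (r cos θ, r sin θ) = (-9.761679, 21.925091)
h = r sin θ − e = 21.925091 − 2 = 19.925091
x = r cos θ + √(L² − h²) = -9.761679 + 100.034948 = 90.273268
dx/dθ = −r sin θ − h·r cos θ/√(L² − h²) (θ in radians; h = 19.925091) = -19.980747

x = 90.2733, dx/dθ = -19.9807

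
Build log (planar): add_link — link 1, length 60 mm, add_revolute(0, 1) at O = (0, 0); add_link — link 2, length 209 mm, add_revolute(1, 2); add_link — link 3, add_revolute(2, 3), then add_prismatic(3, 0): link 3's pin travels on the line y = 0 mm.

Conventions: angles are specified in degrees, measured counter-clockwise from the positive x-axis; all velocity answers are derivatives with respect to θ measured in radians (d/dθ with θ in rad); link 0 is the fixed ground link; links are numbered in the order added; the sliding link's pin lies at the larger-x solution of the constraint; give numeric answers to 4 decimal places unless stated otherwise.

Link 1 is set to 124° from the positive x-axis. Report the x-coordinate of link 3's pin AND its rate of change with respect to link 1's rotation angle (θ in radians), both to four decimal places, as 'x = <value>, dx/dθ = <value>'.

geometry: r = 60 mm, L = 209 mm, e = 0 mm
crank pin P = (r cos θ, r sin θ) = (-33.551574, 49.742254)
h = r sin θ − e = 49.742254 − 0 = 49.742254
x = r cos θ + √(L² − h²) = -33.551574 + 202.994355 = 169.442781
dx/dθ = −r sin θ − h·r cos θ/√(L² − h²) (θ in radians; h = 49.742254) = -41.520691

x = 169.4428, dx/dθ = -41.5207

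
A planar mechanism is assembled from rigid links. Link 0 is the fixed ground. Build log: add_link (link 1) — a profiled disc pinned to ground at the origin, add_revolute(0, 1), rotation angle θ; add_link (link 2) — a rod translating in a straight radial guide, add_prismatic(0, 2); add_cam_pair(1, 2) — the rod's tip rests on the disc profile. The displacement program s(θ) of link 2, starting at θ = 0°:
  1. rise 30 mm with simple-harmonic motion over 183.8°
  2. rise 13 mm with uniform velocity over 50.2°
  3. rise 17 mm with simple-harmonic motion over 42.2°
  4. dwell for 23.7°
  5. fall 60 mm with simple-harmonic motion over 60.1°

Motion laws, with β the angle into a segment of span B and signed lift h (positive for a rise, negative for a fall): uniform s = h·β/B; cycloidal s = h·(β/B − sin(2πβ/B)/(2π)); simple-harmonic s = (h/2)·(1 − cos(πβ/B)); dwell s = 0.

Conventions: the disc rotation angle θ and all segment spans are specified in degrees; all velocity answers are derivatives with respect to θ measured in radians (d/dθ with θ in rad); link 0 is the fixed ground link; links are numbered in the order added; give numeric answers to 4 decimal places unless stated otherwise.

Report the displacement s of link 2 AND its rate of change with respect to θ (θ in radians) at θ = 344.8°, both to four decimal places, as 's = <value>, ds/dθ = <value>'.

seg 1 [0°–183.8°] simple-harmonic, h=30: full span → s += 30 → s = 30.0000
seg 2 [183.8°–234°] uniform, h=13: full span → s += 13 → s = 43.0000
seg 3 [234°–276.2°] simple-harmonic, h=17: full span → s += 17 → s = 60.0000
seg 4 [276.2°–299.9°] dwell: s stays 60.0000
seg 5 [299.9°–360°] simple-harmonic, h=-60: θ=344.8° here. β=44.9, B=60.1. -60/2·(1 − cos(π·0.7471)) = -51.0183 → s = 8.9817
velocity in seg [299.9°–360°] (simple-harmonic), θ in radians: β = 44.9° = 0.7837 rad, B = 60.1° = 1.0489 rad; ds/dθ = (πh/(2B)) sin(πβ/B) = (π·(-60)/(2·1.0489)) sin(π·0.7471) = -64.112244 mm/rad

s = 8.9817, ds/dθ = -64.1122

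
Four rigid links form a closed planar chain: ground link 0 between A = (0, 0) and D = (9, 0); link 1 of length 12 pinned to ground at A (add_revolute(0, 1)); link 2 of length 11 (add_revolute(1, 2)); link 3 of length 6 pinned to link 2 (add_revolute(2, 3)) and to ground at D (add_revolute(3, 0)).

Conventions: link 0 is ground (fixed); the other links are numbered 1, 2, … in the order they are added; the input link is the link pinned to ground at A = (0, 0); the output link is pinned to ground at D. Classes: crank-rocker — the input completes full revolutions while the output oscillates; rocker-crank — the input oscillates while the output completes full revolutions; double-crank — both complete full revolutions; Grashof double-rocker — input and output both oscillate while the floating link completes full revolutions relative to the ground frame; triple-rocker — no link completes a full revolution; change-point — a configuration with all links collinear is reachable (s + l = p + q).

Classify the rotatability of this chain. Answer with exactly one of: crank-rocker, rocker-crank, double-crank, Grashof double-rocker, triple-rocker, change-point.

lengths: ground=9, input=12, coupler=11, output=6
sorted: s=6 (shortest), l=12 (longest), p+q=20
s + l = 18 vs p + q = 20
s + l < p + q (Grashof) with shortest = output link → rocker-crank

rocker-crank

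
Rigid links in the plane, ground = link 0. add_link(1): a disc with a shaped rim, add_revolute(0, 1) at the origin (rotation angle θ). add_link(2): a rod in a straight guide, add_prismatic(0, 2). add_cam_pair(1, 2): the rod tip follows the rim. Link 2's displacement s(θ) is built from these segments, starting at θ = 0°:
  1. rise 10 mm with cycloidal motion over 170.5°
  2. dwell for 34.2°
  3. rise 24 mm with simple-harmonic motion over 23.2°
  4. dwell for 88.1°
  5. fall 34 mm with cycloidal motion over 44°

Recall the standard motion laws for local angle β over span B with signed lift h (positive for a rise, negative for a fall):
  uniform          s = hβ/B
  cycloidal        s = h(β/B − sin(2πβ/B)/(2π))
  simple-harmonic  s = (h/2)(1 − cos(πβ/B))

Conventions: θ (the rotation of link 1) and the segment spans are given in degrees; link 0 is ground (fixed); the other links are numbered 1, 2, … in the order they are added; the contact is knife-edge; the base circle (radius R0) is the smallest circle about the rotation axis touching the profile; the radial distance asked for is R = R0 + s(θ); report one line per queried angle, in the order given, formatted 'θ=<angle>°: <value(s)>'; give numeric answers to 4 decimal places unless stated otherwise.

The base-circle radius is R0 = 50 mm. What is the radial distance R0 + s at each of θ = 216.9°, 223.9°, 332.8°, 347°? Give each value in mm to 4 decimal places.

segment 1 (0° to 170.5°, cycloidal, h = 10) is passed completely: s = 0.0000 + (10) = 10.0000
segment 2 (170.5° to 204.7°, dwell): s unchanged at 10.0000
θ = 216.9° falls in segment 3 (204.7° to 227.9°, simple-harmonic, h = 24): β = 216.9 − 204.7 = 12.2°, B = 23.2°; Δs = 24/2·(1 − cos(π·0.5259)) = 12.9739; s = 10.0000 + 12.9739 = 22.9739
θ = 223.9° falls in segment 3 (204.7° to 227.9°, simple-harmonic, h = 24): β = 223.9 − 204.7 = 19.2°, B = 23.2°; Δs = 24/2·(1 − cos(π·0.8276)) = 22.2823; s = 10.0000 + 22.2823 = 32.2823
segment 3 (204.7° to 227.9°, simple-harmonic, h = 24) is passed completely: s = 10.0000 + (24) = 34.0000
segment 4 (227.9° to 316°, dwell): s unchanged at 34.0000
θ = 332.8° falls in segment 5 (316° to 360°, cycloidal, h = -34): β = 332.8 − 316 = 16.8°, B = 44°; Δs = -34·(0.3818 − sin(2π·0.3818)/(2π)) = -9.3229; s = 34.0000 − 9.3229 = 24.6771
θ = 347° falls in segment 5 (316° to 360°, cycloidal, h = -34): β = 347 − 316 = 31°, B = 44°; Δs = -34·(0.7045 − sin(2π·0.7045)/(2π)) = -29.1466; s = 34.0000 − 29.1466 = 4.8534
θ=216.9°: R = R0 + s = 50 + 22.9739 = 72.9739
θ=223.9°: R = R0 + s = 50 + 32.2823 = 82.2823
θ=332.8°: R = R0 + s = 50 + 24.6771 = 74.6771
θ=347°: R = R0 + s = 50 + 4.8534 = 54.8534

θ=216.9°: 72.9739
θ=223.9°: 82.2823
θ=332.8°: 74.6771
θ=347°: 54.8534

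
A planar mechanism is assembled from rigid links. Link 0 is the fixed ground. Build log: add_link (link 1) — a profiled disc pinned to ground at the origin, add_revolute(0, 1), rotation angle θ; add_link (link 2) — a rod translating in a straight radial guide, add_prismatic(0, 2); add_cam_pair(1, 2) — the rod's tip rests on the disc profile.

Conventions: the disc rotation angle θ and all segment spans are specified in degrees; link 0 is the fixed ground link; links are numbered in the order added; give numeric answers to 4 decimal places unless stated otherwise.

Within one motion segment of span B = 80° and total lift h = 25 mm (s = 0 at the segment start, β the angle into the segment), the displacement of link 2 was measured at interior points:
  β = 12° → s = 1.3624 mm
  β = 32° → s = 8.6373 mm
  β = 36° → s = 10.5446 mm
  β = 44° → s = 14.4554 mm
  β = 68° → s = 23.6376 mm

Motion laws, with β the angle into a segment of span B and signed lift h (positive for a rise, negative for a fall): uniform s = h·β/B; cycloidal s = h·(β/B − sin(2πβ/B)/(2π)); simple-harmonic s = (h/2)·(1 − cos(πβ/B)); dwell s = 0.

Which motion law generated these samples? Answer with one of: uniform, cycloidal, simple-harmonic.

candidates at β/B = r: uniform s = h·r (linear in β); cycloidal s = h·(r − sin(2πr)/(2π)); simple-harmonic s = (h/2)(1 − cos(πr))
β=12°: printed 1.3624 | uniform 3.7500, cycloidal 0.5310, simple-harmonic 1.3624
β=32°: printed 8.6373 | uniform 10.0000, cycloidal 7.6613, simple-harmonic 8.6373
β=36°: printed 10.5446 | uniform 11.2500, cycloidal 10.0205, simple-harmonic 10.5446
β=44°: printed 14.4554 | uniform 13.7500, cycloidal 14.9795, simple-harmonic 14.4554
β=68°: printed 23.6376 | uniform 21.2500, cycloidal 24.4690, simple-harmonic 23.6376
only one law matches every sample → simple-harmonic

simple-harmonic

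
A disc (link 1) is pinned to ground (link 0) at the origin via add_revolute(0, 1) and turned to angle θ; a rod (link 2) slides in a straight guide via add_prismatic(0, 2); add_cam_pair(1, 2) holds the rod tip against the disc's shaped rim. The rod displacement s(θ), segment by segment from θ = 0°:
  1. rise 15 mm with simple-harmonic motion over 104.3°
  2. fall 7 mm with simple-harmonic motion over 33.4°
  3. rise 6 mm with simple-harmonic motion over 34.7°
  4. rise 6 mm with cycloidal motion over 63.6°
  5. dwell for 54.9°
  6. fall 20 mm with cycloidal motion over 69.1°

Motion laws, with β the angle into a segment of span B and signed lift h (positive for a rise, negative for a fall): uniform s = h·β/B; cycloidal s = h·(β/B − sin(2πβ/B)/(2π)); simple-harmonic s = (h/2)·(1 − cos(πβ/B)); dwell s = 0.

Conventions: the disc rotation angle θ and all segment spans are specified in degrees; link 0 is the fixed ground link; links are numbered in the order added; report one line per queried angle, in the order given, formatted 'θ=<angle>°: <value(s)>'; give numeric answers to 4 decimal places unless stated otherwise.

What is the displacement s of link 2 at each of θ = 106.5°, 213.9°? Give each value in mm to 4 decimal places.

segment 1 (0° to 104.3°, simple-harmonic, h = 15) is passed completely: s = 0.0000 + (15) = 15.0000
θ = 106.5° falls in segment 2 (104.3° to 137.7°, simple-harmonic, h = -7): β = 106.5 − 104.3 = 2.2°, B = 33.4°; Δs = -7/2·(1 − cos(π·0.0659)) = -0.0747; s = 15.0000 − 0.0747 = 14.9253
segment 2 (104.3° to 137.7°, simple-harmonic, h = -7) is passed completely: s = 15.0000 + (-7) = 8.0000
segment 3 (137.7° to 172.4°, simple-harmonic, h = 6) is passed completely: s = 8.0000 + (6) = 14.0000
θ = 213.9° falls in segment 4 (172.4° to 236°, cycloidal, h = 6): β = 213.9 − 172.4 = 41.5°, B = 63.6°; Δs = 6·(0.6525 − sin(2π·0.6525)/(2π)) = 4.6964; s = 14.0000 + 4.6964 = 18.6964

θ=106.5°: 14.9253
θ=213.9°: 18.6964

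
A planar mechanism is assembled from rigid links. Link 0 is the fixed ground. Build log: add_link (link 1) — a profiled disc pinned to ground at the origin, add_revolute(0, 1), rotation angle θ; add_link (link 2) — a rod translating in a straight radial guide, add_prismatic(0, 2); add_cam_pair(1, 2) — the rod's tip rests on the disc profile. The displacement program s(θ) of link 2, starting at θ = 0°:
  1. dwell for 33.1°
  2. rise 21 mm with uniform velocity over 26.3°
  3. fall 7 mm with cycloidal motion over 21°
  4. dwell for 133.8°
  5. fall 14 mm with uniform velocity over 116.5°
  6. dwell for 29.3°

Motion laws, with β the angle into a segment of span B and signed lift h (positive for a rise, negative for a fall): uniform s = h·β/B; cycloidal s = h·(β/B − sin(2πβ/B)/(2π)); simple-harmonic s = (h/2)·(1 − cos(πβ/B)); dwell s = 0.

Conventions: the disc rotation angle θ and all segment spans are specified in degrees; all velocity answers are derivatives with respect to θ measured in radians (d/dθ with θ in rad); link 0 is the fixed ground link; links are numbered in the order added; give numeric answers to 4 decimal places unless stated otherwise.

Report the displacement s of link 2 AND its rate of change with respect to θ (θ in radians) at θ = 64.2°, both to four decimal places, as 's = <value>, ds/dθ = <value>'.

seg 1 [0°–33.1°] dwell: s stays 0.0000
seg 2 [33.1°–59.4°] uniform, h=21: full span → s += 21 → s = 21.0000
seg 3 [59.4°–80.4°] cycloidal, h=-7: θ=64.2° here. β=4.8, B=21. -7·(0.2286 − sin(2π·0.2286)/(2π)) = -0.4960 → s = 20.5040
velocity in seg [59.4°–80.4°] (cycloidal), θ in radians: β = 4.8° = 0.0838 rad, B = 21° = 0.3665 rad; ds/dθ = (h/B)(1 − cos(2πβ/B)) = ((-7)/0.3665)(1 − cos(2π·0.2286)) = -16.534927 mm/rad

s = 20.5040, ds/dθ = -16.5349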